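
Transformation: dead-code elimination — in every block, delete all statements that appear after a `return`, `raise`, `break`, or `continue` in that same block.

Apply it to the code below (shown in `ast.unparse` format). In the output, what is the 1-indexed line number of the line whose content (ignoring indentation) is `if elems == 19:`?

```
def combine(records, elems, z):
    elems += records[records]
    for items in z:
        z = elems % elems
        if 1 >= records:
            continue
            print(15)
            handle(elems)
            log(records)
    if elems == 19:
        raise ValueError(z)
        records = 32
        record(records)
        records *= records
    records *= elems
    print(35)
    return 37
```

Transformed code:
def combine(records, elems, z):
    elems += records[records]
    for items in z:
        z = elems % elems
        if 1 >= records:
            continue
    if elems == 19:
        raise ValueError(z)
    records *= elems
    print(35)
    return 37

7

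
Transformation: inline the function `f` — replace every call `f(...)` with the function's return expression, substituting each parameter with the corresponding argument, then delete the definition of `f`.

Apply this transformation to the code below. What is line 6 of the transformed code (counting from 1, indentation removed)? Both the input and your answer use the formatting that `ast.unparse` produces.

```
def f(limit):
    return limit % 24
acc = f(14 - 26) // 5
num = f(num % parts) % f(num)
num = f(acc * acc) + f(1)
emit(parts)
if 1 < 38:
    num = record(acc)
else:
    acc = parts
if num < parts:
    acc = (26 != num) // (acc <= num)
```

num = record(acc)

Transformed code:
acc = (14 - 26) % 24 // 5
num = num % parts % 24 % (num % 24)
num = acc * acc % 24 + 1 % 24
emit(parts)
if 1 < 38:
    num = record(acc)
else:
    acc = parts
if num < parts:
    acc = (26 != num) // (acc <= num)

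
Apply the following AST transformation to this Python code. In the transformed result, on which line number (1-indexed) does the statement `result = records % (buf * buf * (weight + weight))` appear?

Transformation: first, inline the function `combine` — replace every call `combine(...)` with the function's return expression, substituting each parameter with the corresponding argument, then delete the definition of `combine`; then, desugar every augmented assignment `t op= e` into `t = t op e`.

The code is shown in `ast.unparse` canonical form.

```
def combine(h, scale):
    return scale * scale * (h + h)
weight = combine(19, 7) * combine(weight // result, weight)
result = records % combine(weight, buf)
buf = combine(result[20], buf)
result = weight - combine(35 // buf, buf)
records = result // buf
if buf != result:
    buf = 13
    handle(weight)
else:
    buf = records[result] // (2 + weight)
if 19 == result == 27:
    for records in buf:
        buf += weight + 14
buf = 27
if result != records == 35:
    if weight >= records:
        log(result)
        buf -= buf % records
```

Transformed code:
weight = 7 * 7 * (19 + 19) * (weight * weight * (weight // result + weight // result))
result = records % (buf * buf * (weight + weight))
buf = buf * buf * (result[20] + result[20])
result = weight - buf * buf * (35 // buf + 35 // buf)
records = result // buf
if buf != result:
    buf = 13
    handle(weight)
else:
    buf = records[result] // (2 + weight)
if 19 == result == 27:
    for records in buf:
        buf = buf + (weight + 14)
buf = 27
if result != records == 35:
    if weight >= records:
        log(result)
        buf = buf - buf % records

2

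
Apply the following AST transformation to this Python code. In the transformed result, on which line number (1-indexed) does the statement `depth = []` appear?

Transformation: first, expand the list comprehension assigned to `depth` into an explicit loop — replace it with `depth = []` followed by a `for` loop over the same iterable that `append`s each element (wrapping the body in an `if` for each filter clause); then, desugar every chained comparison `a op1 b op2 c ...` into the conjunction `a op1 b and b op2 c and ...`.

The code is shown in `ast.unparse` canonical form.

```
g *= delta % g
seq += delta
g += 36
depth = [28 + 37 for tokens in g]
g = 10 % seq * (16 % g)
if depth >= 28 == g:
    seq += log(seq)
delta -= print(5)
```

4

Transformed code:
g *= delta % g
seq += delta
g += 36
depth = []
for tokens in g:
    depth.append(28 + 37)
g = 10 % seq * (16 % g)
if depth >= 28 and 28 == g:
    seq += log(seq)
delta -= print(5)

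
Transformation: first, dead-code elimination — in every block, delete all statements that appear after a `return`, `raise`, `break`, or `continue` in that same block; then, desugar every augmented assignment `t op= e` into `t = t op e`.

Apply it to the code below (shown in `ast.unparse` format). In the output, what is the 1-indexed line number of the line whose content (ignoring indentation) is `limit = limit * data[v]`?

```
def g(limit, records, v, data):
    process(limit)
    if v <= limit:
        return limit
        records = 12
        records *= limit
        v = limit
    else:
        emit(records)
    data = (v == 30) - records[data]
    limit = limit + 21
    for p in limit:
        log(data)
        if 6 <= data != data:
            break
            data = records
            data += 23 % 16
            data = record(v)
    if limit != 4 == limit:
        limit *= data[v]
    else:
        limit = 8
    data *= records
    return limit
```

Transformed code:
def g(limit, records, v, data):
    process(limit)
    if v <= limit:
        return limit
    else:
        emit(records)
    data = (v == 30) - records[data]
    limit = limit + 21
    for p in limit:
        log(data)
        if 6 <= data != data:
            break
    if limit != 4 == limit:
        limit = limit * data[v]
    else:
        limit = 8
    data = data * records
    return limit

14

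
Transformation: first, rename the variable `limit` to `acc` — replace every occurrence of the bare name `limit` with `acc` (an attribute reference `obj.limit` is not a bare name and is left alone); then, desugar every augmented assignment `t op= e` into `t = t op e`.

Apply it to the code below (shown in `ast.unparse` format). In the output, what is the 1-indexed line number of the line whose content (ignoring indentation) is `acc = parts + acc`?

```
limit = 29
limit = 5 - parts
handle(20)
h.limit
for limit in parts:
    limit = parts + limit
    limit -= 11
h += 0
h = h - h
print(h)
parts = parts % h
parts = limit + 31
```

6

Transformed code:
acc = 29
acc = 5 - parts
handle(20)
h.limit
for acc in parts:
    acc = parts + acc
    acc = acc - 11
h = h + 0
h = h - h
print(h)
parts = parts % h
parts = acc + 31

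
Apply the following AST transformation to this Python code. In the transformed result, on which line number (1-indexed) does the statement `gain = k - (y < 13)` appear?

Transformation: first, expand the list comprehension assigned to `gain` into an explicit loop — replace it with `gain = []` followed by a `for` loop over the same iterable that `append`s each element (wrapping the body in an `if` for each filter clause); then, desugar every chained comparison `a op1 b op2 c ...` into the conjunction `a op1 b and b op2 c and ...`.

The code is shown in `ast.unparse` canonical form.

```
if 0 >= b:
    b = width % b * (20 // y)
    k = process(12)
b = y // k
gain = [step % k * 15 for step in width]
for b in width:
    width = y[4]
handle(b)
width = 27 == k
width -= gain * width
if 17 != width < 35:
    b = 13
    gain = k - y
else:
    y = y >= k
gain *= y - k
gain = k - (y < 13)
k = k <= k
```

19

Transformed code:
if 0 >= b:
    b = width % b * (20 // y)
    k = process(12)
b = y // k
gain = []
for step in width:
    gain.append(step % k * 15)
for b in width:
    width = y[4]
handle(b)
width = 27 == k
width -= gain * width
if 17 != width and width < 35:
    b = 13
    gain = k - y
else:
    y = y >= k
gain *= y - k
gain = k - (y < 13)
k = k <= k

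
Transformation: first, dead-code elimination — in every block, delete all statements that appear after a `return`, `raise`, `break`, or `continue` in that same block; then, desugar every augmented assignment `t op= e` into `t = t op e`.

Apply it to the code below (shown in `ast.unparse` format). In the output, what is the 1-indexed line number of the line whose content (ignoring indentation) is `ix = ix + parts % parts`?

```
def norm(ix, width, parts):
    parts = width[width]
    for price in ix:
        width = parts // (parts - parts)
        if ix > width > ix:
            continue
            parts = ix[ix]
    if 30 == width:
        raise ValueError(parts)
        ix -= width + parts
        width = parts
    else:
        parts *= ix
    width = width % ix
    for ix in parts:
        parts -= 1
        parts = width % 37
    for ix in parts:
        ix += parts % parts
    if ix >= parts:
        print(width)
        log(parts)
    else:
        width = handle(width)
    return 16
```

16

Transformed code:
def norm(ix, width, parts):
    parts = width[width]
    for price in ix:
        width = parts // (parts - parts)
        if ix > width > ix:
            continue
    if 30 == width:
        raise ValueError(parts)
    else:
        parts = parts * ix
    width = width % ix
    for ix in parts:
        parts = parts - 1
        parts = width % 37
    for ix in parts:
        ix = ix + parts % parts
    if ix >= parts:
        print(width)
        log(parts)
    else:
        width = handle(width)
    return 16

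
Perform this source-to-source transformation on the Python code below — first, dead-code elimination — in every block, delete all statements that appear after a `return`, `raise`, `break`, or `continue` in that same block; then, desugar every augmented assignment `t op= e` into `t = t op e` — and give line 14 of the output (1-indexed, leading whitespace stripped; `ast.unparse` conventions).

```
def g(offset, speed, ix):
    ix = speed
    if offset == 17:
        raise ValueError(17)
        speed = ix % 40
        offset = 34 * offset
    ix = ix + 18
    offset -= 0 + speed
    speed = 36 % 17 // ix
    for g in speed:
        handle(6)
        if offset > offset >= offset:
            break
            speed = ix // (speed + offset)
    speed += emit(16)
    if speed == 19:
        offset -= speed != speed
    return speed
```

offset = offset - (speed != speed)

Transformed code:
def g(offset, speed, ix):
    ix = speed
    if offset == 17:
        raise ValueError(17)
    ix = ix + 18
    offset = offset - (0 + speed)
    speed = 36 % 17 // ix
    for g in speed:
        handle(6)
        if offset > offset >= offset:
            break
    speed = speed + emit(16)
    if speed == 19:
        offset = offset - (speed != speed)
    return speed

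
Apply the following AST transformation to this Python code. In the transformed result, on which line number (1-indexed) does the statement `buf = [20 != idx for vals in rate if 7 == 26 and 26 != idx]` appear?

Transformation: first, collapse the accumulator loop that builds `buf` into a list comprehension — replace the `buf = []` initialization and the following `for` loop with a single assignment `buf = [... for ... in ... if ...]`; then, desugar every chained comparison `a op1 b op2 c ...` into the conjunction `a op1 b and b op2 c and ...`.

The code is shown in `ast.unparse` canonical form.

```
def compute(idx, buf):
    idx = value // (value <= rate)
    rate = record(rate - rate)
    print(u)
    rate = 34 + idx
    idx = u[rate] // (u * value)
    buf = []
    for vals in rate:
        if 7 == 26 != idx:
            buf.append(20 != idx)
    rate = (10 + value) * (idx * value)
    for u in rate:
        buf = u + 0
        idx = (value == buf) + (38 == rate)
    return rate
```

7

Transformed code:
def compute(idx, buf):
    idx = value // (value <= rate)
    rate = record(rate - rate)
    print(u)
    rate = 34 + idx
    idx = u[rate] // (u * value)
    buf = [20 != idx for vals in rate if 7 == 26 and 26 != idx]
    rate = (10 + value) * (idx * value)
    for u in rate:
        buf = u + 0
        idx = (value == buf) + (38 == rate)
    return rate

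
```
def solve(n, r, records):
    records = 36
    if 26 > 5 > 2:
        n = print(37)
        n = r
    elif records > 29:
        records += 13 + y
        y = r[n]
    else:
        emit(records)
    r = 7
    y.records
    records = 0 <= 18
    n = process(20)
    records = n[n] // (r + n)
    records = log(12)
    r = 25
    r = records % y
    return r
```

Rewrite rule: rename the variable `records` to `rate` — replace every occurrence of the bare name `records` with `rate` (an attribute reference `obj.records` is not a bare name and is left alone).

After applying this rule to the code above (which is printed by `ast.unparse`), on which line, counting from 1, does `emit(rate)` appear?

10

Transformed code:
def solve(n, r, rate):
    rate = 36
    if 26 > 5 > 2:
        n = print(37)
        n = r
    elif rate > 29:
        rate += 13 + y
        y = r[n]
    else:
        emit(rate)
    r = 7
    y.records
    rate = 0 <= 18
    n = process(20)
    rate = n[n] // (r + n)
    rate = log(12)
    r = 25
    r = rate % y
    return r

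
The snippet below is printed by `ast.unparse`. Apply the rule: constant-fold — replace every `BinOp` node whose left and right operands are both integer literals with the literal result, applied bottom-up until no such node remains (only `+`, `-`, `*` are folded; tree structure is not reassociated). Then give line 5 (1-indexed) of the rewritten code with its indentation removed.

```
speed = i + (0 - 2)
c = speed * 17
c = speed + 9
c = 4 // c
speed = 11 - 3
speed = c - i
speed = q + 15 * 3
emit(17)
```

Transformed code:
speed = i + -2
c = speed * 17
c = speed + 9
c = 4 // c
speed = 8
speed = c - i
speed = q + 45
emit(17)

speed = 8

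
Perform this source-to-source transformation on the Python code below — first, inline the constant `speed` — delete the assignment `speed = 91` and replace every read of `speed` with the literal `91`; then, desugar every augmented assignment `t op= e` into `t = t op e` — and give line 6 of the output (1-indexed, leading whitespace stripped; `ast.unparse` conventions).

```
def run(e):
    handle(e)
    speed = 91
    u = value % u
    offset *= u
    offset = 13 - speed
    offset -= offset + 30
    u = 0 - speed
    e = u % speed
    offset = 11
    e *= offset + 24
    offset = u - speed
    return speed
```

offset = offset - (offset + 30)

Transformed code:
def run(e):
    handle(e)
    u = value % u
    offset = offset * u
    offset = 13 - 91
    offset = offset - (offset + 30)
    u = 0 - 91
    e = u % 91
    offset = 11
    e = e * (offset + 24)
    offset = u - 91
    return 91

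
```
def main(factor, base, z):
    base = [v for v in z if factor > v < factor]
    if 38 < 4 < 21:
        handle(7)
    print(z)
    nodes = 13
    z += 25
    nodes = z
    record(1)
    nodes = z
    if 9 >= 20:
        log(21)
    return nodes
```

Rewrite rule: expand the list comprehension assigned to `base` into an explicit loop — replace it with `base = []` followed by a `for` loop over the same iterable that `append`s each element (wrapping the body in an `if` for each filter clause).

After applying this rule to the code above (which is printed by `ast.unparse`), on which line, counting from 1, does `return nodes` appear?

Transformed code:
def main(factor, base, z):
    base = []
    for v in z:
        if factor > v < factor:
            base.append(v)
    if 38 < 4 < 21:
        handle(7)
    print(z)
    nodes = 13
    z += 25
    nodes = z
    record(1)
    nodes = z
    if 9 >= 20:
        log(21)
    return nodes

16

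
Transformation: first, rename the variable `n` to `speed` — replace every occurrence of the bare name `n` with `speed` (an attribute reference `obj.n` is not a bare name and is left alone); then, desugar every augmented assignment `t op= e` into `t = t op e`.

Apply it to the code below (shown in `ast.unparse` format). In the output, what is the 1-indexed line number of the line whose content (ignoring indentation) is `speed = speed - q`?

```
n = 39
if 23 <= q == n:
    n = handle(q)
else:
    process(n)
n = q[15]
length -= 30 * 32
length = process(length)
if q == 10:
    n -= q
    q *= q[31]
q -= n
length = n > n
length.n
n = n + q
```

Transformed code:
speed = 39
if 23 <= q == speed:
    speed = handle(q)
else:
    process(speed)
speed = q[15]
length = length - 30 * 32
length = process(length)
if q == 10:
    speed = speed - q
    q = q * q[31]
q = q - speed
length = speed > speed
length.n
speed = speed + q

10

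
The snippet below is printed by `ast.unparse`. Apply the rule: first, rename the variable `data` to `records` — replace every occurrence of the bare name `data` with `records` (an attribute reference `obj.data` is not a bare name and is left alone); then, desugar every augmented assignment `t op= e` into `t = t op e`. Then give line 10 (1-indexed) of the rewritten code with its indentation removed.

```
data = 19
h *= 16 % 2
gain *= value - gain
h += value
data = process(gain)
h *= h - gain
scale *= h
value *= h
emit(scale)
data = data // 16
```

records = records // 16

Transformed code:
records = 19
h = h * (16 % 2)
gain = gain * (value - gain)
h = h + value
records = process(gain)
h = h * (h - gain)
scale = scale * h
value = value * h
emit(scale)
records = records // 16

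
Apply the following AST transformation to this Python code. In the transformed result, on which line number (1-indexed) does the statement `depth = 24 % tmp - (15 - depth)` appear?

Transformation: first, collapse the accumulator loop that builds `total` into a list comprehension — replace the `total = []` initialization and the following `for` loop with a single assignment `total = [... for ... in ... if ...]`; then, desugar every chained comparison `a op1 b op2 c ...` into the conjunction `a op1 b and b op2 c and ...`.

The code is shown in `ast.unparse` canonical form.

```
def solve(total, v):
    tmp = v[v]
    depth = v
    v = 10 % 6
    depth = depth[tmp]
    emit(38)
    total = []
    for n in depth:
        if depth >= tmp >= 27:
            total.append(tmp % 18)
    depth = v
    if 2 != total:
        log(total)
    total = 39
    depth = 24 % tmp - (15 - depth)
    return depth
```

Transformed code:
def solve(total, v):
    tmp = v[v]
    depth = v
    v = 10 % 6
    depth = depth[tmp]
    emit(38)
    total = [tmp % 18 for n in depth if depth >= tmp and tmp >= 27]
    depth = v
    if 2 != total:
        log(total)
    total = 39
    depth = 24 % tmp - (15 - depth)
    return depth

12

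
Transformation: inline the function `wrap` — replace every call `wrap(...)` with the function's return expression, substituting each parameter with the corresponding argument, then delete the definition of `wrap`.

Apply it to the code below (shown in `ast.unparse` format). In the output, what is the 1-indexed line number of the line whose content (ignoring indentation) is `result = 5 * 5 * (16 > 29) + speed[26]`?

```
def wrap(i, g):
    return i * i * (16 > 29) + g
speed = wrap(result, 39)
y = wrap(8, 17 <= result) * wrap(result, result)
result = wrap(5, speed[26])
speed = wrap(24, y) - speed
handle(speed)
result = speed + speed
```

Transformed code:
speed = result * result * (16 > 29) + 39
y = (8 * 8 * (16 > 29) + (17 <= result)) * (result * result * (16 > 29) + result)
result = 5 * 5 * (16 > 29) + speed[26]
speed = 24 * 24 * (16 > 29) + y - speed
handle(speed)
result = speed + speed

3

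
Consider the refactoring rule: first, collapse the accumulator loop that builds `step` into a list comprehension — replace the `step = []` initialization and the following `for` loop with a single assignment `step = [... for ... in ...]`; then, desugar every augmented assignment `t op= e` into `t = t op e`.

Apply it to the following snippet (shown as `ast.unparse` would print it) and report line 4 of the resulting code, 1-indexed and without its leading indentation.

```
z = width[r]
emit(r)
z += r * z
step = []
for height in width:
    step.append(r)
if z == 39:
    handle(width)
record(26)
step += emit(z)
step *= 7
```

step = [r for height in width]

Transformed code:
z = width[r]
emit(r)
z = z + r * z
step = [r for height in width]
if z == 39:
    handle(width)
record(26)
step = step + emit(z)
step = step * 7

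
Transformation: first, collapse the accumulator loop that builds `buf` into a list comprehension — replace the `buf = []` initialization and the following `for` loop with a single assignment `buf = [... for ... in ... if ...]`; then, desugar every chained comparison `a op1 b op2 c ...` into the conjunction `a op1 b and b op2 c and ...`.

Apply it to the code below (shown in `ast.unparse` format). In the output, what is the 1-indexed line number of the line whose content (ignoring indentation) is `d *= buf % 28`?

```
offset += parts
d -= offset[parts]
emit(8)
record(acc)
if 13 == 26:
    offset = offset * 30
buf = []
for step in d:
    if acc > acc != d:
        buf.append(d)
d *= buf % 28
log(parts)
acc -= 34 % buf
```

8

Transformed code:
offset += parts
d -= offset[parts]
emit(8)
record(acc)
if 13 == 26:
    offset = offset * 30
buf = [d for step in d if acc > acc and acc != d]
d *= buf % 28
log(parts)
acc -= 34 % buf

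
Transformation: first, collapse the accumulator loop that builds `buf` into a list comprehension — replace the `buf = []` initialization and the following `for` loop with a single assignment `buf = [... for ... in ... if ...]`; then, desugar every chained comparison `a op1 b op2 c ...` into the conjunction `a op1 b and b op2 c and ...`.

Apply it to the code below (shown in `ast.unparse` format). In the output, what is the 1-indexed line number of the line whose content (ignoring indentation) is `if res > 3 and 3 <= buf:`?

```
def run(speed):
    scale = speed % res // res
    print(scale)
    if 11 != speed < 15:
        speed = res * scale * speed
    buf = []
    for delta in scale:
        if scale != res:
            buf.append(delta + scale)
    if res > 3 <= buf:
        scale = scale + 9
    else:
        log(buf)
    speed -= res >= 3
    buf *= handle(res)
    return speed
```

Transformed code:
def run(speed):
    scale = speed % res // res
    print(scale)
    if 11 != speed and speed < 15:
        speed = res * scale * speed
    buf = [delta + scale for delta in scale if scale != res]
    if res > 3 and 3 <= buf:
        scale = scale + 9
    else:
        log(buf)
    speed -= res >= 3
    buf *= handle(res)
    return speed

7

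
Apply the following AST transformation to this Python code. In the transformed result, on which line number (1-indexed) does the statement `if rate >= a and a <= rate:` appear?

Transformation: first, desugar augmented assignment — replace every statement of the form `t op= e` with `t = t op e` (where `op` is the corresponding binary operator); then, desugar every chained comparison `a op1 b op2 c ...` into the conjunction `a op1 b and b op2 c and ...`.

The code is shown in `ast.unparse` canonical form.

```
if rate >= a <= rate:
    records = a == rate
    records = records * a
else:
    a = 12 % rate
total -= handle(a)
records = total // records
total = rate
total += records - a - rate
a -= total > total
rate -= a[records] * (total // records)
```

Transformed code:
if rate >= a and a <= rate:
    records = a == rate
    records = records * a
else:
    a = 12 % rate
total = total - handle(a)
records = total // records
total = rate
total = total + (records - a - rate)
a = a - (total > total)
rate = rate - a[records] * (total // records)

1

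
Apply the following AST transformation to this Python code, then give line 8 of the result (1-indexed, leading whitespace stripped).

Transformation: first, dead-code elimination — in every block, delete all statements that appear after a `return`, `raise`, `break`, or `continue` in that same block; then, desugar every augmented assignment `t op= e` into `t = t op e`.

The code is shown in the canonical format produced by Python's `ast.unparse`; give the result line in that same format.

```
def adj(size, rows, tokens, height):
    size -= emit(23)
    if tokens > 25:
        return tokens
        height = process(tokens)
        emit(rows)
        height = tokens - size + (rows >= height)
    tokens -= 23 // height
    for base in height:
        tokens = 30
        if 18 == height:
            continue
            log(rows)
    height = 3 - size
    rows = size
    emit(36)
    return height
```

Transformed code:
def adj(size, rows, tokens, height):
    size = size - emit(23)
    if tokens > 25:
        return tokens
    tokens = tokens - 23 // height
    for base in height:
        tokens = 30
        if 18 == height:
            continue
    height = 3 - size
    rows = size
    emit(36)
    return height

if 18 == height:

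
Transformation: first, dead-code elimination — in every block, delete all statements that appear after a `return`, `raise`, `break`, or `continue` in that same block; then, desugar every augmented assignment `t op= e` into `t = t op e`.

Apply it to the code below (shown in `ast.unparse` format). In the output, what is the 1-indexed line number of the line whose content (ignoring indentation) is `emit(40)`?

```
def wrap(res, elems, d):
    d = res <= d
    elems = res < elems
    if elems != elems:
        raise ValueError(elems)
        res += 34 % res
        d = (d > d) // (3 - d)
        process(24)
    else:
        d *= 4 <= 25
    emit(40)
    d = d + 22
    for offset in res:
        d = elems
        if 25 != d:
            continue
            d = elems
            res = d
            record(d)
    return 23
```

8

Transformed code:
def wrap(res, elems, d):
    d = res <= d
    elems = res < elems
    if elems != elems:
        raise ValueError(elems)
    else:
        d = d * (4 <= 25)
    emit(40)
    d = d + 22
    for offset in res:
        d = elems
        if 25 != d:
            continue
    return 23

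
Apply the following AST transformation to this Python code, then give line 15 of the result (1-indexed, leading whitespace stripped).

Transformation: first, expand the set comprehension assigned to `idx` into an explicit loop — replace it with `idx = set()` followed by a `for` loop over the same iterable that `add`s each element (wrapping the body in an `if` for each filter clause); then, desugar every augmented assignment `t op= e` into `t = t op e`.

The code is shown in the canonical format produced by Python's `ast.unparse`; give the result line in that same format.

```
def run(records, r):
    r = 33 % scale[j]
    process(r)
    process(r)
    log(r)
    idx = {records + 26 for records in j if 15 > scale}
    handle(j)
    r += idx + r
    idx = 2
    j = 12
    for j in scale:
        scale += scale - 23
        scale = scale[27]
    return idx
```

scale = scale + (scale - 23)

Transformed code:
def run(records, r):
    r = 33 % scale[j]
    process(r)
    process(r)
    log(r)
    idx = set()
    for records in j:
        if 15 > scale:
            idx.add(records + 26)
    handle(j)
    r = r + (idx + r)
    idx = 2
    j = 12
    for j in scale:
        scale = scale + (scale - 23)
        scale = scale[27]
    return idx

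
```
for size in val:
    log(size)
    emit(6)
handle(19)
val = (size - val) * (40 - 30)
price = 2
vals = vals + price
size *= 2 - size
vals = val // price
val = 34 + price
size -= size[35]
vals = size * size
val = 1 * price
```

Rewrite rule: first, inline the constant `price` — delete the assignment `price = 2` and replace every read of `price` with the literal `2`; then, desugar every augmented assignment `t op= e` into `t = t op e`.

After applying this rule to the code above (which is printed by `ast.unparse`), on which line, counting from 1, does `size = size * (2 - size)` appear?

Transformed code:
for size in val:
    log(size)
    emit(6)
handle(19)
val = (size - val) * (40 - 30)
vals = vals + 2
size = size * (2 - size)
vals = val // 2
val = 34 + 2
size = size - size[35]
vals = size * size
val = 1 * 2

7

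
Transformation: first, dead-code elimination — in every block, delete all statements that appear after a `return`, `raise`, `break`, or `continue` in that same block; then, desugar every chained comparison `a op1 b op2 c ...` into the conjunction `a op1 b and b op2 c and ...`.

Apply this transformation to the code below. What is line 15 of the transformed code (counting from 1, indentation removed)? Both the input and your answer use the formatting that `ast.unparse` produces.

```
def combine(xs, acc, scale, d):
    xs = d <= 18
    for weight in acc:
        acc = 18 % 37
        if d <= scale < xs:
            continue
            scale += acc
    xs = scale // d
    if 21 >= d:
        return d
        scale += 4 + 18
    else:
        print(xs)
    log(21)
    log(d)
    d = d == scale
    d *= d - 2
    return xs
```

d *= d - 2

Transformed code:
def combine(xs, acc, scale, d):
    xs = d <= 18
    for weight in acc:
        acc = 18 % 37
        if d <= scale and scale < xs:
            continue
    xs = scale // d
    if 21 >= d:
        return d
    else:
        print(xs)
    log(21)
    log(d)
    d = d == scale
    d *= d - 2
    return xs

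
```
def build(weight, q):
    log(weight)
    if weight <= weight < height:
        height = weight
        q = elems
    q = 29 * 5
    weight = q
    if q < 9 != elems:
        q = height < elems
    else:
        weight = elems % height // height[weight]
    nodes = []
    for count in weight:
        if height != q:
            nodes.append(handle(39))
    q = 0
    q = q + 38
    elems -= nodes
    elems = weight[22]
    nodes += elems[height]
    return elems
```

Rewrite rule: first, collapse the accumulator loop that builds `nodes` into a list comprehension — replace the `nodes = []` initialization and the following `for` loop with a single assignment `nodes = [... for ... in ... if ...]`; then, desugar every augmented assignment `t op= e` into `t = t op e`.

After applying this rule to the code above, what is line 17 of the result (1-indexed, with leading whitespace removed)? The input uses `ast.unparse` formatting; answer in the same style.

nodes = nodes + elems[height]

Transformed code:
def build(weight, q):
    log(weight)
    if weight <= weight < height:
        height = weight
        q = elems
    q = 29 * 5
    weight = q
    if q < 9 != elems:
        q = height < elems
    else:
        weight = elems % height // height[weight]
    nodes = [handle(39) for count in weight if height != q]
    q = 0
    q = q + 38
    elems = elems - nodes
    elems = weight[22]
    nodes = nodes + elems[height]
    return elems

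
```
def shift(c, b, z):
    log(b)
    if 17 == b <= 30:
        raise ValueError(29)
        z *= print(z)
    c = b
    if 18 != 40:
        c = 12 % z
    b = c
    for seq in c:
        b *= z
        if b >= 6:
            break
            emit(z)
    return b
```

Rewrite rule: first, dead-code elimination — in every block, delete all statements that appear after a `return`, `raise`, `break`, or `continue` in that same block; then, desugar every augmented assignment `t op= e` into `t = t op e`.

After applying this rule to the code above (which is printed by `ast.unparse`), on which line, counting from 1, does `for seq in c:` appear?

Transformed code:
def shift(c, b, z):
    log(b)
    if 17 == b <= 30:
        raise ValueError(29)
    c = b
    if 18 != 40:
        c = 12 % z
    b = c
    for seq in c:
        b = b * z
        if b >= 6:
            break
    return b

9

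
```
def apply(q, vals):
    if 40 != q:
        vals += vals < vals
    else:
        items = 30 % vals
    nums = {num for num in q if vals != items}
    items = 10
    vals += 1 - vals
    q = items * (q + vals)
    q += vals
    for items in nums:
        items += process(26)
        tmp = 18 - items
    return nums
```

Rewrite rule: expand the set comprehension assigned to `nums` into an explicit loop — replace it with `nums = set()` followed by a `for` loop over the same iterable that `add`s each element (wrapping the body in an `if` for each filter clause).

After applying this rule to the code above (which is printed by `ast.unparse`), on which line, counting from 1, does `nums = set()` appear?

Transformed code:
def apply(q, vals):
    if 40 != q:
        vals += vals < vals
    else:
        items = 30 % vals
    nums = set()
    for num in q:
        if vals != items:
            nums.add(num)
    items = 10
    vals += 1 - vals
    q = items * (q + vals)
    q += vals
    for items in nums:
        items += process(26)
        tmp = 18 - items
    return nums

6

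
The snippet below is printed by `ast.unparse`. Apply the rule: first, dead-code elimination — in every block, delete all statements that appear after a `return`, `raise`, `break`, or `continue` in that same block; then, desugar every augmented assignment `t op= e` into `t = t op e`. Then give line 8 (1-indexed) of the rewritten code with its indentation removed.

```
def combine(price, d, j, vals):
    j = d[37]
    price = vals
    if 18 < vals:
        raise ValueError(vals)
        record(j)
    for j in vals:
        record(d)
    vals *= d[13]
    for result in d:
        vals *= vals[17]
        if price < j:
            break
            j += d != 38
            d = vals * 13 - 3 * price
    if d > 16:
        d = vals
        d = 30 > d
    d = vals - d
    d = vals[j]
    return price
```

Transformed code:
def combine(price, d, j, vals):
    j = d[37]
    price = vals
    if 18 < vals:
        raise ValueError(vals)
    for j in vals:
        record(d)
    vals = vals * d[13]
    for result in d:
        vals = vals * vals[17]
        if price < j:
            break
    if d > 16:
        d = vals
        d = 30 > d
    d = vals - d
    d = vals[j]
    return price

vals = vals * d[13]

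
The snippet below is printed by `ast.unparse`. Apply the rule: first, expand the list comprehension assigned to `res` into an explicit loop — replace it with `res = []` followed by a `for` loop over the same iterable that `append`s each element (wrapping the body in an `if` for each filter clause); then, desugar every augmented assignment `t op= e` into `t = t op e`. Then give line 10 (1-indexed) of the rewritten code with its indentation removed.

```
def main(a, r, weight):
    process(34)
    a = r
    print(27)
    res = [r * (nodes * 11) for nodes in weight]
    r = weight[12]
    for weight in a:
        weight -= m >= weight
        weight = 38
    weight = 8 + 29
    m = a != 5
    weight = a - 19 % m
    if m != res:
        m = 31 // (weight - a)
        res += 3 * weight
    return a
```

Transformed code:
def main(a, r, weight):
    process(34)
    a = r
    print(27)
    res = []
    for nodes in weight:
        res.append(r * (nodes * 11))
    r = weight[12]
    for weight in a:
        weight = weight - (m >= weight)
        weight = 38
    weight = 8 + 29
    m = a != 5
    weight = a - 19 % m
    if m != res:
        m = 31 // (weight - a)
        res = res + 3 * weight
    return a

weight = weight - (m >= weight)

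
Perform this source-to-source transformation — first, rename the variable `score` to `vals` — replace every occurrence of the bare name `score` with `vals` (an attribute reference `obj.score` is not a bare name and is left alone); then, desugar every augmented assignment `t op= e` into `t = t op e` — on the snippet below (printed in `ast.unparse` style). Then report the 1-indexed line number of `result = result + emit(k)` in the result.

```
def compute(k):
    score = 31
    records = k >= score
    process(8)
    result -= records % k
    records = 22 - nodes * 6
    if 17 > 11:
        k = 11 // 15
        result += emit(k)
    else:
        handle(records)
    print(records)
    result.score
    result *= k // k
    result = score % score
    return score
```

9

Transformed code:
def compute(k):
    vals = 31
    records = k >= vals
    process(8)
    result = result - records % k
    records = 22 - nodes * 6
    if 17 > 11:
        k = 11 // 15
        result = result + emit(k)
    else:
        handle(records)
    print(records)
    result.score
    result = result * (k // k)
    result = vals % vals
    return vals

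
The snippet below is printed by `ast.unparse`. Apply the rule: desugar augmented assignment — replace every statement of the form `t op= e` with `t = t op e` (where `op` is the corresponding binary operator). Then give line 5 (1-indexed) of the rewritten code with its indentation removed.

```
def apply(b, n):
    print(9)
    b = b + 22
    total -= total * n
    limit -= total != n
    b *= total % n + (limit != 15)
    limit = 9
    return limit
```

limit = limit - (total != n)

Transformed code:
def apply(b, n):
    print(9)
    b = b + 22
    total = total - total * n
    limit = limit - (total != n)
    b = b * (total % n + (limit != 15))
    limit = 9
    return limit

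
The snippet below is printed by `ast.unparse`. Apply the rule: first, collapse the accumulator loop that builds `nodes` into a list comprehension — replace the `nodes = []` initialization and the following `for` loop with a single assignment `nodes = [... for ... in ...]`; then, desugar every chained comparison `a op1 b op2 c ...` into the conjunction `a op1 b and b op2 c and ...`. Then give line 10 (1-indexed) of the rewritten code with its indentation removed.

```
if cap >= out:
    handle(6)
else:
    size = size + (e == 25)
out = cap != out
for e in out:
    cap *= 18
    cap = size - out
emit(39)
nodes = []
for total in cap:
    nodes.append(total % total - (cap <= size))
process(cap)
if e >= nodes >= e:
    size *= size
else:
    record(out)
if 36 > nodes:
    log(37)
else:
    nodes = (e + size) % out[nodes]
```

Transformed code:
if cap >= out:
    handle(6)
else:
    size = size + (e == 25)
out = cap != out
for e in out:
    cap *= 18
    cap = size - out
emit(39)
nodes = [total % total - (cap <= size) for total in cap]
process(cap)
if e >= nodes and nodes >= e:
    size *= size
else:
    record(out)
if 36 > nodes:
    log(37)
else:
    nodes = (e + size) % out[nodes]

nodes = [total % total - (cap <= size) for total in cap]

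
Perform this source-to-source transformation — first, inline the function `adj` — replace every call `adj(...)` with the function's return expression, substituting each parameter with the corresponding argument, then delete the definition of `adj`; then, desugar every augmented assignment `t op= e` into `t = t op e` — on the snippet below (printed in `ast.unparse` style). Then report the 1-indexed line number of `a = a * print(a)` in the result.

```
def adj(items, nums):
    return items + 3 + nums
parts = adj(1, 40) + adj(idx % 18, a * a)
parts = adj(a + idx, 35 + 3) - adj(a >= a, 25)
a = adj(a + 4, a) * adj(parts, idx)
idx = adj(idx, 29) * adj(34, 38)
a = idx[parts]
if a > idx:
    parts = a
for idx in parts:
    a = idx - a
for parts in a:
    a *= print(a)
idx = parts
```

11

Transformed code:
parts = 1 + 3 + 40 + (idx % 18 + 3 + a * a)
parts = a + idx + 3 + (35 + 3) - ((a >= a) + 3 + 25)
a = (a + 4 + 3 + a) * (parts + 3 + idx)
idx = (idx + 3 + 29) * (34 + 3 + 38)
a = idx[parts]
if a > idx:
    parts = a
for idx in parts:
    a = idx - a
for parts in a:
    a = a * print(a)
idx = parts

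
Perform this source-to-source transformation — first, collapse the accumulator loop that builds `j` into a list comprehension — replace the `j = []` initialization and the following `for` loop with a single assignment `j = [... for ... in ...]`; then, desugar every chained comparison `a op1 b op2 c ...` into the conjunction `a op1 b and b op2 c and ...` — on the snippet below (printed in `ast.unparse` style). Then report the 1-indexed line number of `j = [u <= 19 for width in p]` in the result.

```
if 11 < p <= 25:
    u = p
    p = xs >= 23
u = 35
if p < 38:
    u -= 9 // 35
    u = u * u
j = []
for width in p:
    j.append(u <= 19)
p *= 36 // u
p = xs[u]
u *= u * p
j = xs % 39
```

8

Transformed code:
if 11 < p and p <= 25:
    u = p
    p = xs >= 23
u = 35
if p < 38:
    u -= 9 // 35
    u = u * u
j = [u <= 19 for width in p]
p *= 36 // u
p = xs[u]
u *= u * p
j = xs % 39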